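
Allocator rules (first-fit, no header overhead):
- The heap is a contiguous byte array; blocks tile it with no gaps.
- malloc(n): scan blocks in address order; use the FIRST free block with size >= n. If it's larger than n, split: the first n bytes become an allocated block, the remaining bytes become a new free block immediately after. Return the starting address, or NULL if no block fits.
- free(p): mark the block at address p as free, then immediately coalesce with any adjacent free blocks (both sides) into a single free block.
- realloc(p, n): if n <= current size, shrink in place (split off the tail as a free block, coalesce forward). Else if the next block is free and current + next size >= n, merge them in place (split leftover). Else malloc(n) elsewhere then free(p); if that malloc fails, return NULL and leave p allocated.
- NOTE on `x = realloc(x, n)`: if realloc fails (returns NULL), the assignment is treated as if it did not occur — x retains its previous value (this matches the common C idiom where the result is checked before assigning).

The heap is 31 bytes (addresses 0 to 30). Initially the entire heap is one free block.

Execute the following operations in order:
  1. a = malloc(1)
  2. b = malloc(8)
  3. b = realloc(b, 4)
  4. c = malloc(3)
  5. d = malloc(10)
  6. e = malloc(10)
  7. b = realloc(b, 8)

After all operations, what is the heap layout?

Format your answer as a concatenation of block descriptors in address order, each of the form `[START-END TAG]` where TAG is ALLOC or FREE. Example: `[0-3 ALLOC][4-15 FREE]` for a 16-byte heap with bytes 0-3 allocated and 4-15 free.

Answer: [0-0 ALLOC][1-4 ALLOC][5-7 ALLOC][8-17 ALLOC][18-27 ALLOC][28-30 FREE]

Derivation:
Op 1: a = malloc(1) -> a = 0; heap: [0-0 ALLOC][1-30 FREE]
Op 2: b = malloc(8) -> b = 1; heap: [0-0 ALLOC][1-8 ALLOC][9-30 FREE]
Op 3: b = realloc(b, 4) -> b = 1; heap: [0-0 ALLOC][1-4 ALLOC][5-30 FREE]
Op 4: c = malloc(3) -> c = 5; heap: [0-0 ALLOC][1-4 ALLOC][5-7 ALLOC][8-30 FREE]
Op 5: d = malloc(10) -> d = 8; heap: [0-0 ALLOC][1-4 ALLOC][5-7 ALLOC][8-17 ALLOC][18-30 FREE]
Op 6: e = malloc(10) -> e = 18; heap: [0-0 ALLOC][1-4 ALLOC][5-7 ALLOC][8-17 ALLOC][18-27 ALLOC][28-30 FREE]
Op 7: b = realloc(b, 8) -> NULL (b unchanged); heap: [0-0 ALLOC][1-4 ALLOC][5-7 ALLOC][8-17 ALLOC][18-27 ALLOC][28-30 FREE]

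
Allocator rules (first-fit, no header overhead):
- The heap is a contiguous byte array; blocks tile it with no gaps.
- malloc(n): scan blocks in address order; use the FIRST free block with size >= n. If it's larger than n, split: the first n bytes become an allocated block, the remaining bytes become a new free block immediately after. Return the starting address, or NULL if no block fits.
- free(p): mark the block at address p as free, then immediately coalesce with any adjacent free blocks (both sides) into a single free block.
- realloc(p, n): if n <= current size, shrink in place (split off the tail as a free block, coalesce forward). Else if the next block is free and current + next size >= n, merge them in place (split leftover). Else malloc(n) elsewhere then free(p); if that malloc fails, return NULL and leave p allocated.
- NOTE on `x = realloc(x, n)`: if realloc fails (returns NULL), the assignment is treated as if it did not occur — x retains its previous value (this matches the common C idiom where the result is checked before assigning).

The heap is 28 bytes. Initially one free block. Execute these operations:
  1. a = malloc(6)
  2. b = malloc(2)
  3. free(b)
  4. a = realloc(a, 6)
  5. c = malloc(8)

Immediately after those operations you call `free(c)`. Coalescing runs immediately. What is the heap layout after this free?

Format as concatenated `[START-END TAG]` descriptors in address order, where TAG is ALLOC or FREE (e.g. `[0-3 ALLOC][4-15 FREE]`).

Answer: [0-5 ALLOC][6-27 FREE]

Derivation:
Op 1: a = malloc(6) -> a = 0; heap: [0-5 ALLOC][6-27 FREE]
Op 2: b = malloc(2) -> b = 6; heap: [0-5 ALLOC][6-7 ALLOC][8-27 FREE]
Op 3: free(b) -> (freed b); heap: [0-5 ALLOC][6-27 FREE]
Op 4: a = realloc(a, 6) -> a = 0; heap: [0-5 ALLOC][6-27 FREE]
Op 5: c = malloc(8) -> c = 6; heap: [0-5 ALLOC][6-13 ALLOC][14-27 FREE]
free(c): c = 6 -> block [6-13 ALLOC]; mark free, coalesce with adjacent free neighbors -> [0-5 ALLOC][6-27 FREE]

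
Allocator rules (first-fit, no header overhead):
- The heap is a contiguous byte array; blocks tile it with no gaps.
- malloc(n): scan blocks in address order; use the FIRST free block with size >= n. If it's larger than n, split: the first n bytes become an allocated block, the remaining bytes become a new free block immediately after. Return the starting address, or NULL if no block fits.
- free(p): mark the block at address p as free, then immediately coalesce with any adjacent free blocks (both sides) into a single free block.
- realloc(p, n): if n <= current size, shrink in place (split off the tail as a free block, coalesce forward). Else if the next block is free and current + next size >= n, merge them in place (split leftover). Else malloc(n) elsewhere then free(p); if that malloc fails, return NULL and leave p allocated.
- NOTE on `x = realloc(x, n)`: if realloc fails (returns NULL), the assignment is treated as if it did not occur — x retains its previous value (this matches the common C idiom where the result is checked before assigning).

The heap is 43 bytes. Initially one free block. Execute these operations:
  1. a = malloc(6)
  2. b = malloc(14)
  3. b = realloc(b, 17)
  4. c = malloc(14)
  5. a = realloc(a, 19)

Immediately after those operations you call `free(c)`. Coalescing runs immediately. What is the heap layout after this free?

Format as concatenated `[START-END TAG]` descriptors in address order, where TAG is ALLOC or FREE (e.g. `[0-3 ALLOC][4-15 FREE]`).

Op 1: a = malloc(6) -> a = 0; heap: [0-5 ALLOC][6-42 FREE]
Op 2: b = malloc(14) -> b = 6; heap: [0-5 ALLOC][6-19 ALLOC][20-42 FREE]
Op 3: b = realloc(b, 17) -> b = 6; heap: [0-5 ALLOC][6-22 ALLOC][23-42 FREE]
Op 4: c = malloc(14) -> c = 23; heap: [0-5 ALLOC][6-22 ALLOC][23-36 ALLOC][37-42 FREE]
Op 5: a = realloc(a, 19) -> NULL (a unchanged); heap: [0-5 ALLOC][6-22 ALLOC][23-36 ALLOC][37-42 FREE]
free(c): c = 23 -> block [23-36 ALLOC]; mark free, coalesce with adjacent free neighbors -> [0-5 ALLOC][6-22 ALLOC][23-42 FREE]

Answer: [0-5 ALLOC][6-22 ALLOC][23-42 FREE]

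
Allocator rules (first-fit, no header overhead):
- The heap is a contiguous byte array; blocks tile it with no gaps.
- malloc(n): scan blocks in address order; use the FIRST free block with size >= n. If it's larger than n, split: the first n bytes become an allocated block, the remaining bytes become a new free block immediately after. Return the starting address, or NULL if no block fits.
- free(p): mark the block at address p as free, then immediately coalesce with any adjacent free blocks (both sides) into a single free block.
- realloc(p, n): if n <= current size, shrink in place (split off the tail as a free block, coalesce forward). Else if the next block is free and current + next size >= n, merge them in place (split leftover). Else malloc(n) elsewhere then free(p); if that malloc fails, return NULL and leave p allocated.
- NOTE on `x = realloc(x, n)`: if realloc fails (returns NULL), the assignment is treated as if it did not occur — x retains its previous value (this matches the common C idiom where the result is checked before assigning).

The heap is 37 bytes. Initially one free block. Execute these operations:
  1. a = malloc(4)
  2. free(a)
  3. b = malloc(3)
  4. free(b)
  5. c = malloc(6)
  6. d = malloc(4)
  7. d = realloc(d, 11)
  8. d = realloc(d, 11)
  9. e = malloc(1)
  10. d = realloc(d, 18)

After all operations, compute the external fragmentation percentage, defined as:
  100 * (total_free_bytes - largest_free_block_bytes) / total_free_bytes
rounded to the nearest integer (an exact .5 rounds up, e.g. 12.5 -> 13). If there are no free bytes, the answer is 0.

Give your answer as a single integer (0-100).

Op 1: a = malloc(4) -> a = 0; heap: [0-3 ALLOC][4-36 FREE]
Op 2: free(a) -> (freed a); heap: [0-36 FREE]
Op 3: b = malloc(3) -> b = 0; heap: [0-2 ALLOC][3-36 FREE]
Op 4: free(b) -> (freed b); heap: [0-36 FREE]
Op 5: c = malloc(6) -> c = 0; heap: [0-5 ALLOC][6-36 FREE]
Op 6: d = malloc(4) -> d = 6; heap: [0-5 ALLOC][6-9 ALLOC][10-36 FREE]
Op 7: d = realloc(d, 11) -> d = 6; heap: [0-5 ALLOC][6-16 ALLOC][17-36 FREE]
Op 8: d = realloc(d, 11) -> d = 6; heap: [0-5 ALLOC][6-16 ALLOC][17-36 FREE]
Op 9: e = malloc(1) -> e = 17; heap: [0-5 ALLOC][6-16 ALLOC][17-17 ALLOC][18-36 FREE]
Op 10: d = realloc(d, 18) -> d = 18; heap: [0-5 ALLOC][6-16 FREE][17-17 ALLOC][18-35 ALLOC][36-36 FREE]
Free blocks: [11 1] total_free=12 largest=11 -> 100*(12-11)/12 = 100/12 ≈ 8.333 -> rounds to 8

Answer: 8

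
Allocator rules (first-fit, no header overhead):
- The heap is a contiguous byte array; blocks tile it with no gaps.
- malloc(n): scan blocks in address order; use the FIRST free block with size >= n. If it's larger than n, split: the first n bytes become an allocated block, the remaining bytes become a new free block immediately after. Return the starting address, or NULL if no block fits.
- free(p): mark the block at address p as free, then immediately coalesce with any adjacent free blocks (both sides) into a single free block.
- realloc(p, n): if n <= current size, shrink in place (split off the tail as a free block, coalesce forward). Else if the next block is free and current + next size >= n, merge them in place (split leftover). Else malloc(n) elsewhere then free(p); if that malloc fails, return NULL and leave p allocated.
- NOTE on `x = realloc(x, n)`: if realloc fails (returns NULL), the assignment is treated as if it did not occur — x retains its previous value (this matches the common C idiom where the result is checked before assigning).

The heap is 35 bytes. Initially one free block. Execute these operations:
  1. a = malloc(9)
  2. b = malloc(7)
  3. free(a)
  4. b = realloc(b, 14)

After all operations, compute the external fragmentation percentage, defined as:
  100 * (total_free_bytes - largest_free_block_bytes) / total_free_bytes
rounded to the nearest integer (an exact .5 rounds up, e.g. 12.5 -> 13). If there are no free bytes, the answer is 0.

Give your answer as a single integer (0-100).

Op 1: a = malloc(9) -> a = 0; heap: [0-8 ALLOC][9-34 FREE]
Op 2: b = malloc(7) -> b = 9; heap: [0-8 ALLOC][9-15 ALLOC][16-34 FREE]
Op 3: free(a) -> (freed a); heap: [0-8 FREE][9-15 ALLOC][16-34 FREE]
Op 4: b = realloc(b, 14) -> b = 9; heap: [0-8 FREE][9-22 ALLOC][23-34 FREE]
Free blocks: [9 12] total_free=21 largest=12 -> 100*(21-12)/21 = 900/21 ≈ 42.857 -> rounds to 43

Answer: 43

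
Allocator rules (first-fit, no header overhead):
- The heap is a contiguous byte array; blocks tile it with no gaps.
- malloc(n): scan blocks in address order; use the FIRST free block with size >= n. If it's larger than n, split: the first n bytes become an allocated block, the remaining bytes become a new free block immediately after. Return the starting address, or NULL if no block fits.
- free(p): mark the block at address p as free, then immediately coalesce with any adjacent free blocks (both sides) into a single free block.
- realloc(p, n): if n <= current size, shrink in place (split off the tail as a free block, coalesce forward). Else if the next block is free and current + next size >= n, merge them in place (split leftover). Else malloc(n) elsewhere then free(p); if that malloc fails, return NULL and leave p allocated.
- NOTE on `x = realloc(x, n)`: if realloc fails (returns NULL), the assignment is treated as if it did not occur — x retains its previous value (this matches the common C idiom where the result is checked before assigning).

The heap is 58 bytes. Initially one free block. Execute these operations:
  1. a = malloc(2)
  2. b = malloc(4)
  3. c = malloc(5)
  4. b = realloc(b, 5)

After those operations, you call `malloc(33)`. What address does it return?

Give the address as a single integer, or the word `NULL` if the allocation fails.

Answer: 16

Derivation:
Op 1: a = malloc(2) -> a = 0; heap: [0-1 ALLOC][2-57 FREE]
Op 2: b = malloc(4) -> b = 2; heap: [0-1 ALLOC][2-5 ALLOC][6-57 FREE]
Op 3: c = malloc(5) -> c = 6; heap: [0-1 ALLOC][2-5 ALLOC][6-10 ALLOC][11-57 FREE]
Op 4: b = realloc(b, 5) -> b = 11; heap: [0-1 ALLOC][2-5 FREE][6-10 ALLOC][11-15 ALLOC][16-57 FREE]
malloc(33): first-fit scan over [0-1 ALLOC][2-5 FREE][6-10 ALLOC][11-15 ALLOC][16-57 FREE] -> 16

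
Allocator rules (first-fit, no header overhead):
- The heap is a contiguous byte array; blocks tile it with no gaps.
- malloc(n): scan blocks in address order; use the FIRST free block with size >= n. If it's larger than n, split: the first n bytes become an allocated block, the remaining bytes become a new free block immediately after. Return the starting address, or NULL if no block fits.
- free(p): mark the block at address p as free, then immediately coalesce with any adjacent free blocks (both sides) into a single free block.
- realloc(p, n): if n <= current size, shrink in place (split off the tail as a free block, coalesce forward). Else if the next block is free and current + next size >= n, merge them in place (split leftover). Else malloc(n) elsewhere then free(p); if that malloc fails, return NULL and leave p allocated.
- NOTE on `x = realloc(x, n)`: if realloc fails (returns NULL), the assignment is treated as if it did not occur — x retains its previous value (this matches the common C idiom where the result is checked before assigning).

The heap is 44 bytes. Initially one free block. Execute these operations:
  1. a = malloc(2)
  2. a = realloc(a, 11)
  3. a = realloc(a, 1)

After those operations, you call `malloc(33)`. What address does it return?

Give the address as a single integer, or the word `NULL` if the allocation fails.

Op 1: a = malloc(2) -> a = 0; heap: [0-1 ALLOC][2-43 FREE]
Op 2: a = realloc(a, 11) -> a = 0; heap: [0-10 ALLOC][11-43 FREE]
Op 3: a = realloc(a, 1) -> a = 0; heap: [0-0 ALLOC][1-43 FREE]
malloc(33): first-fit scan over [0-0 ALLOC][1-43 FREE] -> 1

Answer: 1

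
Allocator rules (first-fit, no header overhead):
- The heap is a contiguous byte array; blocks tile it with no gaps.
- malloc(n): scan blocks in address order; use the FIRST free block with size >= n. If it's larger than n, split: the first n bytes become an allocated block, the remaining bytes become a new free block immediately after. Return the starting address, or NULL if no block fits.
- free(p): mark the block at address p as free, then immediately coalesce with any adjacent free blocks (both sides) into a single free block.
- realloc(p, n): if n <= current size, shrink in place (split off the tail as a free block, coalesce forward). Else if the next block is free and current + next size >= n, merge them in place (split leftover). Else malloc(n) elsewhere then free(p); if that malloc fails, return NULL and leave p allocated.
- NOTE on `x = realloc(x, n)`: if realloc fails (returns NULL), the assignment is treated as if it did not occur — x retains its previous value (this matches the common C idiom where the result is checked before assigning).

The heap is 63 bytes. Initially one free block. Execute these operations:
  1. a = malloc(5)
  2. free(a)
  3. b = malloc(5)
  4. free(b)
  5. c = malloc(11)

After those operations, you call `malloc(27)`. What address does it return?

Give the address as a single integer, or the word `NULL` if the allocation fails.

Op 1: a = malloc(5) -> a = 0; heap: [0-4 ALLOC][5-62 FREE]
Op 2: free(a) -> (freed a); heap: [0-62 FREE]
Op 3: b = malloc(5) -> b = 0; heap: [0-4 ALLOC][5-62 FREE]
Op 4: free(b) -> (freed b); heap: [0-62 FREE]
Op 5: c = malloc(11) -> c = 0; heap: [0-10 ALLOC][11-62 FREE]
malloc(27): first-fit scan over [0-10 ALLOC][11-62 FREE] -> 11

Answer: 11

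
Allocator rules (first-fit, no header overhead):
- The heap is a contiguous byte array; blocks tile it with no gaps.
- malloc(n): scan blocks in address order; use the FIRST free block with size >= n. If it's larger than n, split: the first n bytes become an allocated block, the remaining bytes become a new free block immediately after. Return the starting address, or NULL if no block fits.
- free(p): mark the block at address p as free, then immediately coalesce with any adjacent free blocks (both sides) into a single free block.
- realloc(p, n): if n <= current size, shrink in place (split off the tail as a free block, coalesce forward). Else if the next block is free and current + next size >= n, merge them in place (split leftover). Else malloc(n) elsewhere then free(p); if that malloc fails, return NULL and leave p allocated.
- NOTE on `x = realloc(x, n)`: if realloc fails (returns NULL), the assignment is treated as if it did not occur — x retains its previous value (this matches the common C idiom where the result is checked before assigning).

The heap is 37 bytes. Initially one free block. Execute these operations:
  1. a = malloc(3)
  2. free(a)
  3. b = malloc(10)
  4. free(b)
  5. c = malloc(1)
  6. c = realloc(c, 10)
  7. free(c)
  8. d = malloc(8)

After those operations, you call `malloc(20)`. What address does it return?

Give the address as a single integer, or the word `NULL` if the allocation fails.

Answer: 8

Derivation:
Op 1: a = malloc(3) -> a = 0; heap: [0-2 ALLOC][3-36 FREE]
Op 2: free(a) -> (freed a); heap: [0-36 FREE]
Op 3: b = malloc(10) -> b = 0; heap: [0-9 ALLOC][10-36 FREE]
Op 4: free(b) -> (freed b); heap: [0-36 FREE]
Op 5: c = malloc(1) -> c = 0; heap: [0-0 ALLOC][1-36 FREE]
Op 6: c = realloc(c, 10) -> c = 0; heap: [0-9 ALLOC][10-36 FREE]
Op 7: free(c) -> (freed c); heap: [0-36 FREE]
Op 8: d = malloc(8) -> d = 0; heap: [0-7 ALLOC][8-36 FREE]
malloc(20): first-fit scan over [0-7 ALLOC][8-36 FREE] -> 8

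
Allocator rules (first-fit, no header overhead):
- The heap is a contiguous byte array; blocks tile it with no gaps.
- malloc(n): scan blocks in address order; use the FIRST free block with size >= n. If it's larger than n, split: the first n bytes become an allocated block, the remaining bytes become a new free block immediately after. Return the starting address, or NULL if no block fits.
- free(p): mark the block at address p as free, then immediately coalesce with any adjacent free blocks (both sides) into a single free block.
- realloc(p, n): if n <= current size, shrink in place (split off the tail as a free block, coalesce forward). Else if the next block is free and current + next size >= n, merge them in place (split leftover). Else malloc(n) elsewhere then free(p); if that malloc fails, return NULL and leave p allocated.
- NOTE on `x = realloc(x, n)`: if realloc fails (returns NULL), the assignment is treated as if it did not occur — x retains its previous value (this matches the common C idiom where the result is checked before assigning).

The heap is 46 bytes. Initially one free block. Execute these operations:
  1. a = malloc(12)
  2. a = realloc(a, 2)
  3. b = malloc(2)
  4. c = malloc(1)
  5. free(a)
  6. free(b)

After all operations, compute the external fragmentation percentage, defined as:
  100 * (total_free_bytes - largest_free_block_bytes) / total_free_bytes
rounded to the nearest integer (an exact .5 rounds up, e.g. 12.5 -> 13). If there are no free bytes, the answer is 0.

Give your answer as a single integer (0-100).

Answer: 9

Derivation:
Op 1: a = malloc(12) -> a = 0; heap: [0-11 ALLOC][12-45 FREE]
Op 2: a = realloc(a, 2) -> a = 0; heap: [0-1 ALLOC][2-45 FREE]
Op 3: b = malloc(2) -> b = 2; heap: [0-1 ALLOC][2-3 ALLOC][4-45 FREE]
Op 4: c = malloc(1) -> c = 4; heap: [0-1 ALLOC][2-3 ALLOC][4-4 ALLOC][5-45 FREE]
Op 5: free(a) -> (freed a); heap: [0-1 FREE][2-3 ALLOC][4-4 ALLOC][5-45 FREE]
Op 6: free(b) -> (freed b); heap: [0-3 FREE][4-4 ALLOC][5-45 FREE]
Free blocks: [4 41] total_free=45 largest=41 -> 100*(45-41)/45 = 400/45 ≈ 8.889 -> rounds to 9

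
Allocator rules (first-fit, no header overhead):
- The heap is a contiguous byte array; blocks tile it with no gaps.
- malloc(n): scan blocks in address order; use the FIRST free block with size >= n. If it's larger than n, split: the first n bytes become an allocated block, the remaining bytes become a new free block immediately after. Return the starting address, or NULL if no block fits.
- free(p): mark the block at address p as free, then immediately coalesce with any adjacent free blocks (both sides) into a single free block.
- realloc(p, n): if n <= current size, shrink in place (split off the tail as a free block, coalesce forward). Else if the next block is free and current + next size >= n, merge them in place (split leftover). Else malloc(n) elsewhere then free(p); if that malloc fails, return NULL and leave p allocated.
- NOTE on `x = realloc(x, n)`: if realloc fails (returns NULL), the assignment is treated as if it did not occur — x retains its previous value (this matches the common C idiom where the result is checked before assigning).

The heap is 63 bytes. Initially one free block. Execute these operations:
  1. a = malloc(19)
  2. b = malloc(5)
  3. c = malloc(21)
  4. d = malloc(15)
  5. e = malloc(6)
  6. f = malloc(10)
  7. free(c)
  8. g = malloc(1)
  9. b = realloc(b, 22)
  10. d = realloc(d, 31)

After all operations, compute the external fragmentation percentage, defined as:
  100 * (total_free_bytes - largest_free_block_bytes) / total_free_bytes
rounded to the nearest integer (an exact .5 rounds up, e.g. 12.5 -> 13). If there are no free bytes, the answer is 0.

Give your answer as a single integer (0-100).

Answer: 13

Derivation:
Op 1: a = malloc(19) -> a = 0; heap: [0-18 ALLOC][19-62 FREE]
Op 2: b = malloc(5) -> b = 19; heap: [0-18 ALLOC][19-23 ALLOC][24-62 FREE]
Op 3: c = malloc(21) -> c = 24; heap: [0-18 ALLOC][19-23 ALLOC][24-44 ALLOC][45-62 FREE]
Op 4: d = malloc(15) -> d = 45; heap: [0-18 ALLOC][19-23 ALLOC][24-44 ALLOC][45-59 ALLOC][60-62 FREE]
Op 5: e = malloc(6) -> e = NULL; heap: [0-18 ALLOC][19-23 ALLOC][24-44 ALLOC][45-59 ALLOC][60-62 FREE]
Op 6: f = malloc(10) -> f = NULL; heap: [0-18 ALLOC][19-23 ALLOC][24-44 ALLOC][45-59 ALLOC][60-62 FREE]
Op 7: free(c) -> (freed c); heap: [0-18 ALLOC][19-23 ALLOC][24-44 FREE][45-59 ALLOC][60-62 FREE]
Op 8: g = malloc(1) -> g = 24; heap: [0-18 ALLOC][19-23 ALLOC][24-24 ALLOC][25-44 FREE][45-59 ALLOC][60-62 FREE]
Op 9: b = realloc(b, 22) -> NULL (b unchanged); heap: [0-18 ALLOC][19-23 ALLOC][24-24 ALLOC][25-44 FREE][45-59 ALLOC][60-62 FREE]
Op 10: d = realloc(d, 31) -> NULL (d unchanged); heap: [0-18 ALLOC][19-23 ALLOC][24-24 ALLOC][25-44 FREE][45-59 ALLOC][60-62 FREE]
Free blocks: [20 3] total_free=23 largest=20 -> 100*(23-20)/23 = 300/23 ≈ 13.043 -> rounds to 13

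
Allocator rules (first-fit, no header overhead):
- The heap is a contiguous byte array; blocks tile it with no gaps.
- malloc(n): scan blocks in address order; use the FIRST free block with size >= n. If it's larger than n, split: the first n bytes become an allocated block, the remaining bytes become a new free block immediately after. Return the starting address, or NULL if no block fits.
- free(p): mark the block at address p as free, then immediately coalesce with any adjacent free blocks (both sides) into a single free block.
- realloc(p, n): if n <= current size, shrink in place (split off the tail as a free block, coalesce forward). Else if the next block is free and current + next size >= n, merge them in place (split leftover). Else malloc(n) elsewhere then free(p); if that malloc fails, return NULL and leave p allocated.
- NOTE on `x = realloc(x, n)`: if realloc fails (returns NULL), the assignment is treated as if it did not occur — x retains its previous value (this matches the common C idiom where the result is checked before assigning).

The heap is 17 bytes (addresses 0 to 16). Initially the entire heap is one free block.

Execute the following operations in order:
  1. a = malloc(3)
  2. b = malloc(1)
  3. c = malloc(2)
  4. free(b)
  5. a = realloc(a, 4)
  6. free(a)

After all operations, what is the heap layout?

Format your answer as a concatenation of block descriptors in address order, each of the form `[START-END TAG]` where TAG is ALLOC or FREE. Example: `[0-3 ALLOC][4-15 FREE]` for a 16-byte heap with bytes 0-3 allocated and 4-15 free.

Answer: [0-3 FREE][4-5 ALLOC][6-16 FREE]

Derivation:
Op 1: a = malloc(3) -> a = 0; heap: [0-2 ALLOC][3-16 FREE]
Op 2: b = malloc(1) -> b = 3; heap: [0-2 ALLOC][3-3 ALLOC][4-16 FREE]
Op 3: c = malloc(2) -> c = 4; heap: [0-2 ALLOC][3-3 ALLOC][4-5 ALLOC][6-16 FREE]
Op 4: free(b) -> (freed b); heap: [0-2 ALLOC][3-3 FREE][4-5 ALLOC][6-16 FREE]
Op 5: a = realloc(a, 4) -> a = 0; heap: [0-3 ALLOC][4-5 ALLOC][6-16 FREE]
Op 6: free(a) -> (freed a); heap: [0-3 FREE][4-5 ALLOC][6-16 FREE]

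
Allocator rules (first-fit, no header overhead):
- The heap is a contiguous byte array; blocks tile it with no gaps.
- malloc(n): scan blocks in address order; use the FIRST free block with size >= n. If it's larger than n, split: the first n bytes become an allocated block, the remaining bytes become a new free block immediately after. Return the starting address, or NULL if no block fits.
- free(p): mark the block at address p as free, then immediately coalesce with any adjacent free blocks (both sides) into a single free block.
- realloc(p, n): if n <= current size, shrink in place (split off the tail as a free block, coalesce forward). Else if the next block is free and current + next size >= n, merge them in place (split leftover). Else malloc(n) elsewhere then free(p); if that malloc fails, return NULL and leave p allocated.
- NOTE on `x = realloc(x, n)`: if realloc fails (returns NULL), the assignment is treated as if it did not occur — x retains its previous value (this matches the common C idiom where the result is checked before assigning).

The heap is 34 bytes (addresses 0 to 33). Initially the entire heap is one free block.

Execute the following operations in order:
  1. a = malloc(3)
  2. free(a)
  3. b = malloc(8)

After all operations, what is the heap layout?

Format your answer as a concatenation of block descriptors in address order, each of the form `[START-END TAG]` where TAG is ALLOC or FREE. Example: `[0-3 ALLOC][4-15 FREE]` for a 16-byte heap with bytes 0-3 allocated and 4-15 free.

Op 1: a = malloc(3) -> a = 0; heap: [0-2 ALLOC][3-33 FREE]
Op 2: free(a) -> (freed a); heap: [0-33 FREE]
Op 3: b = malloc(8) -> b = 0; heap: [0-7 ALLOC][8-33 FREE]

Answer: [0-7 ALLOC][8-33 FREE]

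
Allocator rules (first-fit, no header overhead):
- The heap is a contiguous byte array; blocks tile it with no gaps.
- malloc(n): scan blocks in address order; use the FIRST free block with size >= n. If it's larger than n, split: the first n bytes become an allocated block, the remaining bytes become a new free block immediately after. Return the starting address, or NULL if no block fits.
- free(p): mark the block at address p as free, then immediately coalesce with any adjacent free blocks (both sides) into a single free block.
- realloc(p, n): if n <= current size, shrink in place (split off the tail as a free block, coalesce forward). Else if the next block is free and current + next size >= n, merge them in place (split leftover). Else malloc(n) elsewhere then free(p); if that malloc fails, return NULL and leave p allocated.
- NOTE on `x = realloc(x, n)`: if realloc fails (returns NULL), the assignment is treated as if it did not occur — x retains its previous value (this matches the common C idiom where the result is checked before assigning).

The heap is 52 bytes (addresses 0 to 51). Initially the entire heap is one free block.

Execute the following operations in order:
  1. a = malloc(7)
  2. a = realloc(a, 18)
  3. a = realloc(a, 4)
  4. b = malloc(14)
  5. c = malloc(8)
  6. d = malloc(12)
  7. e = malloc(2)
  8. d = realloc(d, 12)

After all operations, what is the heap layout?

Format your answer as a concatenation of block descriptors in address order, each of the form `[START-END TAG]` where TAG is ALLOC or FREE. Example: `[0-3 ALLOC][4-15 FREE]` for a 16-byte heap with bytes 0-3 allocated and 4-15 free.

Op 1: a = malloc(7) -> a = 0; heap: [0-6 ALLOC][7-51 FREE]
Op 2: a = realloc(a, 18) -> a = 0; heap: [0-17 ALLOC][18-51 FREE]
Op 3: a = realloc(a, 4) -> a = 0; heap: [0-3 ALLOC][4-51 FREE]
Op 4: b = malloc(14) -> b = 4; heap: [0-3 ALLOC][4-17 ALLOC][18-51 FREE]
Op 5: c = malloc(8) -> c = 18; heap: [0-3 ALLOC][4-17 ALLOC][18-25 ALLOC][26-51 FREE]
Op 6: d = malloc(12) -> d = 26; heap: [0-3 ALLOC][4-17 ALLOC][18-25 ALLOC][26-37 ALLOC][38-51 FREE]
Op 7: e = malloc(2) -> e = 38; heap: [0-3 ALLOC][4-17 ALLOC][18-25 ALLOC][26-37 ALLOC][38-39 ALLOC][40-51 FREE]
Op 8: d = realloc(d, 12) -> d = 26; heap: [0-3 ALLOC][4-17 ALLOC][18-25 ALLOC][26-37 ALLOC][38-39 ALLOC][40-51 FREE]

Answer: [0-3 ALLOC][4-17 ALLOC][18-25 ALLOC][26-37 ALLOC][38-39 ALLOC][40-51 FREE]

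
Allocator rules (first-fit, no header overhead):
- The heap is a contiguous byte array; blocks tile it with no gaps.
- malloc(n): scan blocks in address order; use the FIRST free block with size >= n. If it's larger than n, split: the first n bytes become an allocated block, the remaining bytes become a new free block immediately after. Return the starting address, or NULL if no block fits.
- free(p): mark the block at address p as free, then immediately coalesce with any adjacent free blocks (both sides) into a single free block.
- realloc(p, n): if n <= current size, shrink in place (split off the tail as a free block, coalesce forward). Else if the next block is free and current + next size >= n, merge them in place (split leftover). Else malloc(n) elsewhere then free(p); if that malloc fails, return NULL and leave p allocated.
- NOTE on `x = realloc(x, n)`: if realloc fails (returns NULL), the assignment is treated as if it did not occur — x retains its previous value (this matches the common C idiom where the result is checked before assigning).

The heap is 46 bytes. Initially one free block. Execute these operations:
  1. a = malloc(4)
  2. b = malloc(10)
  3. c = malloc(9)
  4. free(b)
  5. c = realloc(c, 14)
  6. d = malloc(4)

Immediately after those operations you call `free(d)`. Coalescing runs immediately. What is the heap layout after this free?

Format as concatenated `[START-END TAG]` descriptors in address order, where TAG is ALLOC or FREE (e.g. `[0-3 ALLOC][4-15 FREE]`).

Answer: [0-3 ALLOC][4-13 FREE][14-27 ALLOC][28-45 FREE]

Derivation:
Op 1: a = malloc(4) -> a = 0; heap: [0-3 ALLOC][4-45 FREE]
Op 2: b = malloc(10) -> b = 4; heap: [0-3 ALLOC][4-13 ALLOC][14-45 FREE]
Op 3: c = malloc(9) -> c = 14; heap: [0-3 ALLOC][4-13 ALLOC][14-22 ALLOC][23-45 FREE]
Op 4: free(b) -> (freed b); heap: [0-3 ALLOC][4-13 FREE][14-22 ALLOC][23-45 FREE]
Op 5: c = realloc(c, 14) -> c = 14; heap: [0-3 ALLOC][4-13 FREE][14-27 ALLOC][28-45 FREE]
Op 6: d = malloc(4) -> d = 4; heap: [0-3 ALLOC][4-7 ALLOC][8-13 FREE][14-27 ALLOC][28-45 FREE]
free(d): d = 4 -> block [4-7 ALLOC]; mark free, coalesce with adjacent free neighbors -> [0-3 ALLOC][4-13 FREE][14-27 ALLOC][28-45 FREE]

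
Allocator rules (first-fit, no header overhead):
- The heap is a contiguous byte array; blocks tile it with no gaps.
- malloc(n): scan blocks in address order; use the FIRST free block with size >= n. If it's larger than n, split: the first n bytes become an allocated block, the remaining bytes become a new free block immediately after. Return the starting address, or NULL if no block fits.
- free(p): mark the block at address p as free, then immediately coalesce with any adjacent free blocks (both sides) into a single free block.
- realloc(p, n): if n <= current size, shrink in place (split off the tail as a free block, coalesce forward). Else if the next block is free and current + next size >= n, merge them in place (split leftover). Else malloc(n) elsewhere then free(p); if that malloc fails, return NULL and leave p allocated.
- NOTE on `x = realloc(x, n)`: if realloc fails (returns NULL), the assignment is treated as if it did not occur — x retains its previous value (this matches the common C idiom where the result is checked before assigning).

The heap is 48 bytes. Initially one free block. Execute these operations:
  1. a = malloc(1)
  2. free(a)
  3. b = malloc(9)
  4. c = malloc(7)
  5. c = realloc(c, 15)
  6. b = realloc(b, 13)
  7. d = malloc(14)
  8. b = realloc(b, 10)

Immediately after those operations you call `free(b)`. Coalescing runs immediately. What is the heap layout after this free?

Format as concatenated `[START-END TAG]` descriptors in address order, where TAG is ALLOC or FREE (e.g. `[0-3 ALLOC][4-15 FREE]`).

Answer: [0-8 FREE][9-23 ALLOC][24-47 FREE]

Derivation:
Op 1: a = malloc(1) -> a = 0; heap: [0-0 ALLOC][1-47 FREE]
Op 2: free(a) -> (freed a); heap: [0-47 FREE]
Op 3: b = malloc(9) -> b = 0; heap: [0-8 ALLOC][9-47 FREE]
Op 4: c = malloc(7) -> c = 9; heap: [0-8 ALLOC][9-15 ALLOC][16-47 FREE]
Op 5: c = realloc(c, 15) -> c = 9; heap: [0-8 ALLOC][9-23 ALLOC][24-47 FREE]
Op 6: b = realloc(b, 13) -> b = 24; heap: [0-8 FREE][9-23 ALLOC][24-36 ALLOC][37-47 FREE]
Op 7: d = malloc(14) -> d = NULL; heap: [0-8 FREE][9-23 ALLOC][24-36 ALLOC][37-47 FREE]
Op 8: b = realloc(b, 10) -> b = 24; heap: [0-8 FREE][9-23 ALLOC][24-33 ALLOC][34-47 FREE]
free(b): b = 24 -> block [24-33 ALLOC]; mark free, coalesce with adjacent free neighbors -> [0-8 FREE][9-23 ALLOC][24-47 FREE]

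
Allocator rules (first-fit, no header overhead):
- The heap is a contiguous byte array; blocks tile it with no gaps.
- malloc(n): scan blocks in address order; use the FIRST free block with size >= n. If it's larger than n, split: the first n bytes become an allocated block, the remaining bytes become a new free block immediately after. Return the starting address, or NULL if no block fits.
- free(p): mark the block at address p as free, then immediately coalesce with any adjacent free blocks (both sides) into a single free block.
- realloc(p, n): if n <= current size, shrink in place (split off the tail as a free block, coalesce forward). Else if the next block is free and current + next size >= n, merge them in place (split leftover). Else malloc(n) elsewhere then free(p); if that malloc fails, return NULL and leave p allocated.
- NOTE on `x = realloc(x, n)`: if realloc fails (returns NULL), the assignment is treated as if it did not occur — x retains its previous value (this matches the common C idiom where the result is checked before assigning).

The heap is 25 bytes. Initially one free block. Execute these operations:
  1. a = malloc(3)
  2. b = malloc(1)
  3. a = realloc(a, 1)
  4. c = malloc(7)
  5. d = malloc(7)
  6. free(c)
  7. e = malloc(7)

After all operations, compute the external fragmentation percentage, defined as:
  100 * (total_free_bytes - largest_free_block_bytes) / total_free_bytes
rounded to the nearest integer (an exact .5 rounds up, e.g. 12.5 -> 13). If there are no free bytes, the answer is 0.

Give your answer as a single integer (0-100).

Answer: 22

Derivation:
Op 1: a = malloc(3) -> a = 0; heap: [0-2 ALLOC][3-24 FREE]
Op 2: b = malloc(1) -> b = 3; heap: [0-2 ALLOC][3-3 ALLOC][4-24 FREE]
Op 3: a = realloc(a, 1) -> a = 0; heap: [0-0 ALLOC][1-2 FREE][3-3 ALLOC][4-24 FREE]
Op 4: c = malloc(7) -> c = 4; heap: [0-0 ALLOC][1-2 FREE][3-3 ALLOC][4-10 ALLOC][11-24 FREE]
Op 5: d = malloc(7) -> d = 11; heap: [0-0 ALLOC][1-2 FREE][3-3 ALLOC][4-10 ALLOC][11-17 ALLOC][18-24 FREE]
Op 6: free(c) -> (freed c); heap: [0-0 ALLOC][1-2 FREE][3-3 ALLOC][4-10 FREE][11-17 ALLOC][18-24 FREE]
Op 7: e = malloc(7) -> e = 4; heap: [0-0 ALLOC][1-2 FREE][3-3 ALLOC][4-10 ALLOC][11-17 ALLOC][18-24 FREE]
Free blocks: [2 7] total_free=9 largest=7 -> 100*(9-7)/9 = 200/9 ≈ 22.222 -> rounds to 22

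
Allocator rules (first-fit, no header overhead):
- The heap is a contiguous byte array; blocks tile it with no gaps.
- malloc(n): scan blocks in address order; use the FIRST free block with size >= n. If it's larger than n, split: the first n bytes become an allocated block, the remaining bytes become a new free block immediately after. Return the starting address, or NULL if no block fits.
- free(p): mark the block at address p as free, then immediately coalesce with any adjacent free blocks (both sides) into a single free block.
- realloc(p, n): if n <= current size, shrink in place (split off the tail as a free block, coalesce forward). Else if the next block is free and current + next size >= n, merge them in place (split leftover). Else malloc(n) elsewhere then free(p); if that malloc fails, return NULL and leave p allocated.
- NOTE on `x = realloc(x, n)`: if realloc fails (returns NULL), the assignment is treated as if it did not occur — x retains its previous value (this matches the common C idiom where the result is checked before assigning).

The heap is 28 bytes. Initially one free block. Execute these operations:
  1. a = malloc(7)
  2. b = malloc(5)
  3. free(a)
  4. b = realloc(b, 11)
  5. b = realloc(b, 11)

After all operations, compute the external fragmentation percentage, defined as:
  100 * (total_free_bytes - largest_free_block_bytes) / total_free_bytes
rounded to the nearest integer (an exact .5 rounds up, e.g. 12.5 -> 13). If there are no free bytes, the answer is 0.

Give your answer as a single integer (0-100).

Answer: 41

Derivation:
Op 1: a = malloc(7) -> a = 0; heap: [0-6 ALLOC][7-27 FREE]
Op 2: b = malloc(5) -> b = 7; heap: [0-6 ALLOC][7-11 ALLOC][12-27 FREE]
Op 3: free(a) -> (freed a); heap: [0-6 FREE][7-11 ALLOC][12-27 FREE]
Op 4: b = realloc(b, 11) -> b = 7; heap: [0-6 FREE][7-17 ALLOC][18-27 FREE]
Op 5: b = realloc(b, 11) -> b = 7; heap: [0-6 FREE][7-17 ALLOC][18-27 FREE]
Free blocks: [7 10] total_free=17 largest=10 -> 100*(17-10)/17 = 700/17 ≈ 41.176 -> rounds to 41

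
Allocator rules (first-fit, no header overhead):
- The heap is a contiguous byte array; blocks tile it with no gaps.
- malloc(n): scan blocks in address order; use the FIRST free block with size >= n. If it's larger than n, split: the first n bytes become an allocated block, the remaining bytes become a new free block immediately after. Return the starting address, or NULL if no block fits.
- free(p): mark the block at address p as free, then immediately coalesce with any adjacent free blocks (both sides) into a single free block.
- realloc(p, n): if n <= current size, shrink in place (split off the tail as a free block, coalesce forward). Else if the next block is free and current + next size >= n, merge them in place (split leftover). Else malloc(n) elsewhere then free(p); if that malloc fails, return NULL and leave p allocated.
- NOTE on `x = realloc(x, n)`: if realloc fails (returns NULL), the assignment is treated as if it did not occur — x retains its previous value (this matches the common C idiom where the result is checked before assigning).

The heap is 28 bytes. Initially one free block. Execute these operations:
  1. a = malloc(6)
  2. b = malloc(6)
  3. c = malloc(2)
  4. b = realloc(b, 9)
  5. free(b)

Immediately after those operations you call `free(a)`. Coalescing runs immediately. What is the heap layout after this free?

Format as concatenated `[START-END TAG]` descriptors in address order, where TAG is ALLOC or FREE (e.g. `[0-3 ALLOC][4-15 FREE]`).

Answer: [0-11 FREE][12-13 ALLOC][14-27 FREE]

Derivation:
Op 1: a = malloc(6) -> a = 0; heap: [0-5 ALLOC][6-27 FREE]
Op 2: b = malloc(6) -> b = 6; heap: [0-5 ALLOC][6-11 ALLOC][12-27 FREE]
Op 3: c = malloc(2) -> c = 12; heap: [0-5 ALLOC][6-11 ALLOC][12-13 ALLOC][14-27 FREE]
Op 4: b = realloc(b, 9) -> b = 14; heap: [0-5 ALLOC][6-11 FREE][12-13 ALLOC][14-22 ALLOC][23-27 FREE]
Op 5: free(b) -> (freed b); heap: [0-5 ALLOC][6-11 FREE][12-13 ALLOC][14-27 FREE]
free(a): a = 0 -> block [0-5 ALLOC]; mark free, coalesce with adjacent free neighbors -> [0-11 FREE][12-13 ALLOC][14-27 FREE]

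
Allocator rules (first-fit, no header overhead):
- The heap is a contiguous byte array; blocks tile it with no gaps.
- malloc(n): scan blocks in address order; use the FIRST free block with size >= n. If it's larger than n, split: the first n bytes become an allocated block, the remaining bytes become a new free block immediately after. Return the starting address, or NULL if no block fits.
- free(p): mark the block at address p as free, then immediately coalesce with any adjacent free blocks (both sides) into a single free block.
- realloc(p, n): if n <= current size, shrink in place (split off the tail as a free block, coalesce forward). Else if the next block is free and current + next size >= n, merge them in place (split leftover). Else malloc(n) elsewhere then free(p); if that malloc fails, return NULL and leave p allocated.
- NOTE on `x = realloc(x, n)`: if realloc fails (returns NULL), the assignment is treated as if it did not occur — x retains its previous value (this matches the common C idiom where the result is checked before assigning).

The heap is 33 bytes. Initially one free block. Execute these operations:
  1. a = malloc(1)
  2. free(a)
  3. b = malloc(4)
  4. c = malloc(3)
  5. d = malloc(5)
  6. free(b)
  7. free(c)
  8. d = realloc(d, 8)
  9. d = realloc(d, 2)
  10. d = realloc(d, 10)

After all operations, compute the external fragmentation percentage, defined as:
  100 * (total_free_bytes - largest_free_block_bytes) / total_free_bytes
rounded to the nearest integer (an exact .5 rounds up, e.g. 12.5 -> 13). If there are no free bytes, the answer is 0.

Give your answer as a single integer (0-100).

Answer: 30

Derivation:
Op 1: a = malloc(1) -> a = 0; heap: [0-0 ALLOC][1-32 FREE]
Op 2: free(a) -> (freed a); heap: [0-32 FREE]
Op 3: b = malloc(4) -> b = 0; heap: [0-3 ALLOC][4-32 FREE]
Op 4: c = malloc(3) -> c = 4; heap: [0-3 ALLOC][4-6 ALLOC][7-32 FREE]
Op 5: d = malloc(5) -> d = 7; heap: [0-3 ALLOC][4-6 ALLOC][7-11 ALLOC][12-32 FREE]
Op 6: free(b) -> (freed b); heap: [0-3 FREE][4-6 ALLOC][7-11 ALLOC][12-32 FREE]
Op 7: free(c) -> (freed c); heap: [0-6 FREE][7-11 ALLOC][12-32 FREE]
Op 8: d = realloc(d, 8) -> d = 7; heap: [0-6 FREE][7-14 ALLOC][15-32 FREE]
Op 9: d = realloc(d, 2) -> d = 7; heap: [0-6 FREE][7-8 ALLOC][9-32 FREE]
Op 10: d = realloc(d, 10) -> d = 7; heap: [0-6 FREE][7-16 ALLOC][17-32 FREE]
Free blocks: [7 16] total_free=23 largest=16 -> 100*(23-16)/23 = 700/23 ≈ 30.435 -> rounds to 30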